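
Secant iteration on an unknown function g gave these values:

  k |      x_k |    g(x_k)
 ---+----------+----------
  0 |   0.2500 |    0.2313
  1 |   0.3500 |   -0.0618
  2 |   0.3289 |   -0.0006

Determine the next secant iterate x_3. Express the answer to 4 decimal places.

0.3287

x_3 = 0.3289 − (-0.0006)·(0.3289 − 0.3500) / (-0.0006 − (-0.0618))
   = 0.3289 − (0.000013)/(0.061200) = 0.328693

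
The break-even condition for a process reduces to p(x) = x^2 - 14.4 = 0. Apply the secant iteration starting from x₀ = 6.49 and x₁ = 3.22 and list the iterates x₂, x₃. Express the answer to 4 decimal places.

3.6352, 3.8081

p(6.49) = 27.720100, p(3.22) = -4.031600
x₂ = 3.220000 − (-4.031600)·(3.220000 − 6.490000) / (-4.031600 − 27.720100) = 3.220000 − (13.183332)/(-31.751700) = 3.635201
p(3.635201) = -1.185315
x₃ = 3.635201 − (-1.185315)·(3.635201 − 3.220000) / (-1.185315 − (-4.031600)) = 3.635201 − (-0.492144)/(2.846285) = 3.808108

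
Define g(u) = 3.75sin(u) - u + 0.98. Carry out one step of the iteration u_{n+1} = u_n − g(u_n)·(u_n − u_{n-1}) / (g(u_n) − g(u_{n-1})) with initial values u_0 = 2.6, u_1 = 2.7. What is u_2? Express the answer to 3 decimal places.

g(2.6) = 0.31313, g(2.7) = -0.11733
u_2 = 2.70000 − (-0.11733)·(2.70000 − 2.60000) / (-0.11733 − 0.31313) = 2.70000 − (-0.01173)/(-0.43046) = 2.67274

2.673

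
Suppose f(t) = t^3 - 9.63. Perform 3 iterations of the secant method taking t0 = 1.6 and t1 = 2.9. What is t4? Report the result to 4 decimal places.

f(1.6) = -5.534000, f(2.9) = 14.759000
t2 = 2.900000 − 14.759000·(2.900000 − 1.600000) / (14.759000 − (-5.534000)) = 2.900000 − (19.186700)/(20.293000) = 1.954516
f(1.954516) = -2.163485
t3 = 1.954516 − (-2.163485)·(1.954516 − 2.900000) / (-2.163485 − 14.759000) = 1.954516 − (2.045540)/(-16.922485) = 2.075393
f(2.075393) = -0.690746
t4 = 2.075393 − (-0.690746)·(2.075393 − 1.954516) / (-0.690746 − (-2.163485)) = 2.075393 − (-0.083495)/(1.472740) = 2.132087

2.1321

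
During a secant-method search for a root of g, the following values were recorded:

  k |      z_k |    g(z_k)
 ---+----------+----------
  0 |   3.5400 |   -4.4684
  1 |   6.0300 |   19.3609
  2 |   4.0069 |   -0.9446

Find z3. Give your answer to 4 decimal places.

z3 = 4.0069 − (-0.9446)·(4.0069 − 6.0300) / (-0.9446 − 19.3609)
   = 4.0069 − (1.911020)/(-20.305500) = 4.101013

4.1010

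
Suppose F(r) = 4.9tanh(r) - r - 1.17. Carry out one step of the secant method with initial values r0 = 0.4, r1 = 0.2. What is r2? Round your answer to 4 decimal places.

F(0.4) = 0.291750, F(0.2) = -0.402861
r2 = 0.200000 − (-0.402861)·(0.200000 − 0.400000) / (-0.402861 − 0.291750) = 0.200000 − (0.080572)/(-0.694611) = 0.315996

0.3160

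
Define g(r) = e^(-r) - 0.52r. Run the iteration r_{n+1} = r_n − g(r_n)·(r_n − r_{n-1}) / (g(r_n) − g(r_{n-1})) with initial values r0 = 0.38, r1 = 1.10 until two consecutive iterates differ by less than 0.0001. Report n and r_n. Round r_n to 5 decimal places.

n = 5, r_n = 0.83466

g(0.38) = 0.4862614, g(1.10) = -0.2391289
r2 = 1.1000000 − (-0.2391289)·(0.7200000)/(-0.7253903) = 0.8626480;  |Δ| = 0.2373520
g(0.8626480) = -0.0265340
r3 = 0.8626480 − (-0.0265340)·(-0.2373520)/(0.2125950) = 0.8330242;  |Δ| = 0.0296239
g(0.8330242) = 0.0015600
r4 = 0.8330242 − 0.0015600·(-0.0296239)/(0.0280940) = 0.8346691;  |Δ| = 0.0016450
g(0.8346691) = -0.0000099
r5 = 0.8346691 − (-0.0000099)·(0.0016450)/(-0.0015699) = 0.8346588;  |Δ| = 0.0000104
|r5 − r4| = 0.0000104 < 0.0001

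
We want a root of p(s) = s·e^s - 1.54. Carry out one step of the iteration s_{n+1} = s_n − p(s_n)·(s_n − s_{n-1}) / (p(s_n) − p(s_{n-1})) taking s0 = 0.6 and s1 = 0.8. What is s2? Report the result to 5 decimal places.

p(0.6) = -0.4467287, p(0.8) = 0.2404327
s2 = 0.8000000 − 0.2404327·(0.8000000 − 0.6000000) / (0.2404327 − (-0.4467287)) = 0.8000000 − (0.0480865)/(0.6871615) = 0.7300215

0.73002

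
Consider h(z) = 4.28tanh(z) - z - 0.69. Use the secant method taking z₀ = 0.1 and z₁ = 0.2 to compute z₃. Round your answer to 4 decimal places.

h(0.1) = -0.363421, h(0.2) = -0.045234
z₂ = 0.200000 − (-0.045234)·(0.200000 − 0.100000) / (-0.045234 − (-0.363421)) = 0.200000 − (-0.004523)/(0.318187) = 0.214216
h(0.214216) = -0.001143
z₃ = 0.214216 − (-0.001143)·(0.214216 − 0.200000) / (-0.001143 − (-0.045234)) = 0.214216 − (-0.000016)/(0.044091) = 0.214585

0.2146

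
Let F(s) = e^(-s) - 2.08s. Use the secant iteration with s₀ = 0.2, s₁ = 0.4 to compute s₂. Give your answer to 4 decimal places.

F(0.2) = 0.402731, F(0.4) = -0.161680
s₂ = 0.400000 − (-0.161680)·(0.400000 − 0.200000) / (-0.161680 − 0.402731) = 0.400000 − (-0.032336)/(-0.564411) = 0.342708

0.3427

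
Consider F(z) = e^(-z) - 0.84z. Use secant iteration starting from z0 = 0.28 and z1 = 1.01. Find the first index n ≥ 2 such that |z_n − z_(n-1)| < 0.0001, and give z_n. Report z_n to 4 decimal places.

n = 5, z_n = 0.6325

F(0.28) = 0.520584, F(1.01) = -0.484181
z2 = 1.010000 − (-0.484181)·(0.730000)/(-1.004765) = 0.658224;  |Δ| = 0.351776
F(0.658224) = -0.035138
z3 = 0.658224 − (-0.035138)·(-0.351776)/(0.449043) = 0.630697;  |Δ| = 0.027527
F(0.630697) = 0.002435
z4 = 0.630697 − 0.002435·(-0.027527)/(0.037573) = 0.632481;  |Δ| = 0.001784
F(0.632481) = -0.000012
z5 = 0.632481 − (-0.000012)·(0.001784)/(-0.002447) = 0.632472;  |Δ| = 0.000009
|z5 − z4| = 0.000009 < 0.0001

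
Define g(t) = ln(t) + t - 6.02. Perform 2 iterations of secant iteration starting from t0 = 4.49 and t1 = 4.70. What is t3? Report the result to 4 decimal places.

g(4.49) = -0.028147, g(4.70) = 0.227563
t2 = 4.700000 − 0.227563·(4.700000 − 4.490000) / (0.227563 − (-0.028147)) = 4.700000 − (0.047788)/(0.255710) = 4.513116
g(4.513116) = 0.000104
t3 = 4.513116 − 0.000104·(4.513116 − 4.700000) / (0.000104 − 0.227563) = 4.513116 − (-0.000019)/(-0.227459) = 4.513031

4.5130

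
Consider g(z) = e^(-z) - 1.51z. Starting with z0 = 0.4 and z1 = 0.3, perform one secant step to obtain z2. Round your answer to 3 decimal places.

g(0.4) = 0.06632, g(0.3) = 0.28782
z2 = 0.30000 − 0.28782·(0.30000 − 0.40000) / (0.28782 − 0.06632) = 0.30000 − (-0.02878)/(0.22150) = 0.42994

0.430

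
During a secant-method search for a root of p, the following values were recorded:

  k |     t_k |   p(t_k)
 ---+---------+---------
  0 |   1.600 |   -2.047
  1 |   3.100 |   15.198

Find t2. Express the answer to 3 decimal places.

t2 = 3.100 − 15.198·(3.100 − 1.600) / (15.198 − (-2.047))
   = 3.100 − (22.79700)/(17.24500) = 1.77805

1.778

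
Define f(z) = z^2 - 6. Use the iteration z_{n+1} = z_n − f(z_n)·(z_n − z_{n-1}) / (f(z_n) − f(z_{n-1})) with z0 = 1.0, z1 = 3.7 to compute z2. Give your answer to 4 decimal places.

f(1.0) = -5.000000, f(3.7) = 7.690000
z2 = 3.700000 − 7.690000·(3.700000 − 1.000000) / (7.690000 − (-5.000000)) = 3.700000 − (20.763000)/(12.690000) = 2.063830

2.0638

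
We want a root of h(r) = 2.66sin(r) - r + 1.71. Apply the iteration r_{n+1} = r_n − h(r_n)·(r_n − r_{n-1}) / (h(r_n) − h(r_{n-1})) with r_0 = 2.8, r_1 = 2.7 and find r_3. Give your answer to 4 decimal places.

h(2.8) = -0.198932, h(2.7) = 0.146830
r_2 = 2.700000 − 0.146830·(2.700000 − 2.800000) / (0.146830 − (-0.198932)) = 2.700000 − (-0.014683)/(0.345762) = 2.742466
h(2.742466) = 0.001247
r_3 = 2.742466 − 0.001247·(2.742466 − 2.700000) / (0.001247 − 0.146830) = 2.742466 − (0.000053)/(-0.145583) = 2.742830

2.7428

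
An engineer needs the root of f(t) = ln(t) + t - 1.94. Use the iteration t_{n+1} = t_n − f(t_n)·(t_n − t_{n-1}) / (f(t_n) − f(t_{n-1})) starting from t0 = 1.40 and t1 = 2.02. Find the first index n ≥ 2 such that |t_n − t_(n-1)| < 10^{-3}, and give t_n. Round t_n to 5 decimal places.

f(1.40) = -0.2035278, f(2.02) = 0.7830975
t2 = 2.0200000 − 0.7830975·(0.6200000)/(0.9866253) = 1.5278978;  |Δ| = 0.4921022
f(1.5278978) = 0.0117906
t3 = 1.5278978 − 0.0117906·(-0.4921022)/(-0.7713069) = 1.5203753;  |Δ| = 0.0075225
f(1.5203753) = -0.0006675
t4 = 1.5203753 − (-0.0006675)·(-0.0075225)/(-0.0124582) = 1.5207783;  |Δ| = 0.0004031
|t4 − t3| = 0.0004031 < 10^{-3}

n = 4, t_n = 1.52078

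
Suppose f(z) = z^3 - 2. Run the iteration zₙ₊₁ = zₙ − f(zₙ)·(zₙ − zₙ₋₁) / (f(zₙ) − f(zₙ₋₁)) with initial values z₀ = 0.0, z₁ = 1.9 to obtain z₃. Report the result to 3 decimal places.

0.922

f(0.0) = -2.00000, f(1.9) = 4.85900
z₂ = 1.90000 − 4.85900·(1.90000 − 0.00000) / (4.85900 − (-2.00000)) = 1.90000 − (9.23210)/(6.85900) = 0.55402
f(0.55402) = -1.82995
z₃ = 0.55402 − (-1.82995)·(0.55402 − 1.90000) / (-1.82995 − 4.85900) = 0.55402 − (2.46309)/(-6.68895) = 0.92225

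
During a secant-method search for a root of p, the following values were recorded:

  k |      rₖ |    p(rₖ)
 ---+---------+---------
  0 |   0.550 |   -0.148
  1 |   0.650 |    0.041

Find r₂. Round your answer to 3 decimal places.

0.628

r₂ = 0.650 − 0.041·(0.650 − 0.550) / (0.041 − (-0.148))
   = 0.650 − (0.00410)/(0.18900) = 0.62831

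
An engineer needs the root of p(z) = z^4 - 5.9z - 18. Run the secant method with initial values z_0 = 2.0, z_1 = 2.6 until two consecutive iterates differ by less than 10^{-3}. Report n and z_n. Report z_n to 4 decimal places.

p(2.0) = -13.800000, p(2.6) = 12.357600
z_2 = 2.600000 − 12.357600·(0.600000)/(26.157600) = 2.316543;  |Δ| = 0.283457
p(2.316543) = -2.869670
z_3 = 2.316543 − (-2.869670)·(-0.283457)/(-15.227270) = 2.369962;  |Δ| = 0.053419
p(2.369962) = -0.435234
z_4 = 2.369962 − (-0.435234)·(0.053419)/(2.434436) = 2.379512;  |Δ| = 0.009550
p(2.379512) = 0.020018
z_5 = 2.379512 − 0.020018·(0.009550)/(0.455252) = 2.379092;  |Δ| = 0.000420
|z_5 − z_4| = 0.000420 < 10^{-3}

n = 5, z_n = 2.3791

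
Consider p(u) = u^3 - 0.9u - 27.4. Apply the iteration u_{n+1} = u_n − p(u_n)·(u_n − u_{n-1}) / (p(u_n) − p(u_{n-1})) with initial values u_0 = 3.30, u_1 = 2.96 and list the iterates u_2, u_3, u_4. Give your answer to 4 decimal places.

p(3.30) = 5.567000, p(2.96) = -4.129664
u_2 = 2.960000 − (-4.129664)·(2.960000 − 3.300000) / (-4.129664 − 5.567000) = 2.960000 − (1.404086)/(-9.696664) = 3.104801
p(3.104801) = -0.264696
u_3 = 3.104801 − (-0.264696)·(3.104801 − 2.960000) / (-0.264696 − (-4.129664)) = 3.104801 − (-0.038328)/(3.864968) = 3.114718
p(3.114718) = 0.014084
u_4 = 3.114718 − 0.014084·(3.114718 − 3.104801) / (0.014084 − (-0.264696)) = 3.114718 − (0.000140)/(0.278780) = 3.114217

3.1048, 3.1147, 3.1142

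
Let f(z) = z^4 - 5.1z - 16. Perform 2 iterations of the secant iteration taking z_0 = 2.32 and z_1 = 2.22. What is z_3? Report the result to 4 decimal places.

2.2942

f(2.32) = 1.138230, f(2.22) = -3.032873
z_2 = 2.220000 − (-3.032873)·(2.220000 − 2.320000) / (-3.032873 − 1.138230) = 2.220000 − (0.303287)/(-4.171103) = 2.292712
f(2.292712) = -0.061761
z_3 = 2.292712 − (-0.061761)·(2.292712 − 2.220000) / (-0.061761 − (-3.032873)) = 2.292712 − (-0.004491)/(2.971112) = 2.294223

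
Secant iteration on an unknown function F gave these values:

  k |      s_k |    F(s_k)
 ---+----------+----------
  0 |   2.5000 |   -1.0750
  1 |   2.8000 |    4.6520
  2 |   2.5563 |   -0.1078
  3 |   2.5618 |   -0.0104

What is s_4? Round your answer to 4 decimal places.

s_4 = 2.5618 − (-0.0104)·(2.5618 − 2.5563) / (-0.0104 − (-0.1078))
   = 2.5618 − (-0.000057)/(0.097400) = 2.562387

2.5624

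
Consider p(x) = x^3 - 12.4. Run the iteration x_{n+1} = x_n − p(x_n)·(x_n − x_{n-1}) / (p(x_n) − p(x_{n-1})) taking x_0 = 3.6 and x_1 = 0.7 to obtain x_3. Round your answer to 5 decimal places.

p(3.6) = 34.2560000, p(0.7) = -12.0570000
x_2 = 0.7000000 − (-12.0570000)·(0.7000000 − 3.6000000) / (-12.0570000 − 34.2560000) = 0.7000000 − (34.9653000)/(-46.3130000) = 1.4549781
p(1.4549781) = -9.3198678
x_3 = 1.4549781 − (-9.3198678)·(1.4549781 − 0.7000000) / (-9.3198678 − (-12.0570000)) = 1.4549781 − (-7.0362959)/(2.7371322) = 4.0256599

4.02566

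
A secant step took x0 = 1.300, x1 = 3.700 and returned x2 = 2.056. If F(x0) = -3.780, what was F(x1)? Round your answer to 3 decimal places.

8.220

The secant line through (1.300, -3.780) and (3.700, F(x1)) crosses zero at x2 = 2.056.
So (1.300, -3.780), (3.700, F(x1)), (2.056, 0) are collinear:
F(x1) = -3.780 · (3.700 − 2.056) / (1.300 − 2.056) = -3.780 · (1.64400)/(-0.75600) = 8.22000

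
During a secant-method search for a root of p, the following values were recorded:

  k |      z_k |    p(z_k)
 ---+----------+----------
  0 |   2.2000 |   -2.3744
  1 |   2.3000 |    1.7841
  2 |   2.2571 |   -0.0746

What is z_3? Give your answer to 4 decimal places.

2.2588

z_3 = 2.2571 − (-0.0746)·(2.2571 − 2.3000) / (-0.0746 − 1.7841)
   = 2.2571 − (0.003200)/(-1.858700) = 2.258822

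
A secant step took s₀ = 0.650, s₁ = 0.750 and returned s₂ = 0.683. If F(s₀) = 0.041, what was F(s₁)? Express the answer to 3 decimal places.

-0.083

The secant line through (0.650, 0.041) and (0.750, F(s₁)) crosses zero at s₂ = 0.683.
So (0.650, 0.041), (0.750, F(s₁)), (0.683, 0) are collinear:
F(s₁) = 0.041 · (0.750 − 0.683) / (0.650 − 0.683) = 0.041 · (0.06700)/(-0.03300) = -0.08324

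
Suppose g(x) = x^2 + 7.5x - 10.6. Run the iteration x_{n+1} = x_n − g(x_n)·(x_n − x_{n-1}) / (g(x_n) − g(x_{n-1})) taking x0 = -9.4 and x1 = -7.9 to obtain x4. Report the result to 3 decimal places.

-8.716

g(-9.4) = 7.26000, g(-7.9) = -7.44000
x2 = -7.90000 − (-7.44000)·(-7.90000 − (-9.40000)) / (-7.44000 − 7.26000) = -7.90000 − (-11.16000)/(-14.70000) = -8.65918
g(-8.65918) = -0.56242
x3 = -8.65918 − (-0.56242)·(-8.65918 − (-7.90000)) / (-0.56242 − (-7.44000)) = -8.65918 − (0.42698)/(6.87758) = -8.72127
g(-8.72127) = 0.05099
x4 = -8.72127 − 0.05099·(-8.72127 − (-8.65918)) / (0.05099 − (-0.56242)) = -8.72127 − (-0.00317)/(0.61340) = -8.71611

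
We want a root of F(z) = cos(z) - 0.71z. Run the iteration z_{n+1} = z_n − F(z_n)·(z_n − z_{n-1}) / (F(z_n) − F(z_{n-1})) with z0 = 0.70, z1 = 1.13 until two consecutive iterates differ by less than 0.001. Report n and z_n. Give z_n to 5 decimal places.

n = 4, z_n = 0.88833

F(0.70) = 0.2678422, F(1.13) = -0.3756402
z2 = 1.1300000 − (-0.3756402)·(0.4300000)/(-0.6434824) = 0.8789826;  |Δ| = 0.2510174
F(0.8789826) = 0.0138573
z3 = 0.8789826 − 0.0138573·(-0.2510174)/(0.3894975) = 0.8879132;  |Δ| = 0.0089306
F(0.8879132) = 0.0006139
z4 = 0.8879132 − 0.0006139·(0.0089306)/(-0.0132434) = 0.8883272;  |Δ| = 0.0004140
|z4 − z3| = 0.0004140 < 0.001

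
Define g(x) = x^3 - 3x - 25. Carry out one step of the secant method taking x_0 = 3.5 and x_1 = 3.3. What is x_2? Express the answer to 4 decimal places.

3.2673

g(3.5) = 7.375000, g(3.3) = 1.037000
x_2 = 3.300000 − 1.037000·(3.300000 − 3.500000) / (1.037000 − 7.375000) = 3.300000 − (-0.207400)/(-6.338000) = 3.267277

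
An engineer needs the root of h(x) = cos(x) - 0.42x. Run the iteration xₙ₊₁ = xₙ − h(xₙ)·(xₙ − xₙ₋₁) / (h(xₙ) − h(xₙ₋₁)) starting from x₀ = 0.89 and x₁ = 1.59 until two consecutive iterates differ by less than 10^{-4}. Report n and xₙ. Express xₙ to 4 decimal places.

n = 5, xₙ = 1.0936

h(0.89) = 0.255612, h(1.59) = -0.687002
x₂ = 1.590000 − (-0.687002)·(0.700000)/(-0.942615) = 1.079821;  |Δ| = 0.510179
h(1.079821) = 0.017961
x₃ = 1.079821 − 0.017961·(-0.510179)/(0.704963) = 1.092820;  |Δ| = 0.012998
h(1.092820) = 0.000999
x₄ = 1.092820 − 0.000999·(0.012998)/(-0.016962) = 1.093585;  |Δ| = 0.000766
h(1.093585) = -0.000002
x₅ = 1.093585 − (-0.000002)·(0.000766)/(-0.001002) = 1.093584;  |Δ| = 0.000002
|x₅ − x₄| = 0.000002 < 10^{-4}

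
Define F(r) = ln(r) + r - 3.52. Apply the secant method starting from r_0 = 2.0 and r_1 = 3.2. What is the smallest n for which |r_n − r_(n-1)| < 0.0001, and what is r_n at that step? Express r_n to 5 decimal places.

F(2.0) = -0.8268528, F(3.2) = 0.8431508
r_2 = 3.2000000 − 0.8431508·(1.2000000)/(1.6700036) = 2.5941444;  |Δ| = 0.6058556
F(2.5941444) = 0.0274012
r_3 = 2.5941444 − 0.0274012·(-0.6058556)/(-0.8157496) = 2.5737936;  |Δ| = 0.0203508
F(2.5737936) = -0.0008255
r_4 = 2.5737936 − (-0.0008255)·(-0.0203508)/(-0.0282267) = 2.5743888;  |Δ| = 0.0005951
F(2.5743888) = 0.0000009
r_5 = 2.5743888 − 0.0000009·(0.0005951)/(0.0008263) = 2.5743881;  |Δ| = 0.0000006
|r_5 − r_4| = 0.0000006 < 0.0001

n = 5, r_n = 2.57439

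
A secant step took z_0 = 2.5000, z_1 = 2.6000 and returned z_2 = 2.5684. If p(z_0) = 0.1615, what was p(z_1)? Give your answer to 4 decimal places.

The secant line through (2.5000, 0.1615) and (2.6000, p(z_1)) crosses zero at z_2 = 2.5684.
So (2.5000, 0.1615), (2.6000, p(z_1)), (2.5684, 0) are collinear:
p(z_1) = 0.1615 · (2.6000 − 2.5684) / (2.5000 − 2.5684) = 0.1615 · (0.031600)/(-0.068400) = -0.074611

-0.0746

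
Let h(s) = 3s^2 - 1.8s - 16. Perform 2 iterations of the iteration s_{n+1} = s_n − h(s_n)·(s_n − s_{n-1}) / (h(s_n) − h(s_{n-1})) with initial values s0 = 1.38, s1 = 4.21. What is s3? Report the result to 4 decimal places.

h(1.38) = -12.770800, h(4.21) = 29.594300
s2 = 4.210000 − 29.594300·(4.210000 − 1.380000) / (29.594300 − (-12.770800)) = 4.210000 − (83.751869)/(42.365100) = 2.233093
h(2.233093) = -5.059456
s3 = 2.233093 − (-5.059456)·(2.233093 − 4.210000) / (-5.059456 − 29.594300) = 2.233093 − (10.002075)/(-34.653756) = 2.521722

2.5217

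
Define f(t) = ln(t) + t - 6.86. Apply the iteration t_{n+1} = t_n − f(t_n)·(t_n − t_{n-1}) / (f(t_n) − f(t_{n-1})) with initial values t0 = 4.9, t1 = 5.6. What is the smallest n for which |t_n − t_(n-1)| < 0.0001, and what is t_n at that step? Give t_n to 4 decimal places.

n = 4, t_n = 5.2095

f(4.9) = -0.370765, f(5.6) = 0.462767
t2 = 5.600000 − 0.462767·(0.700000)/(0.833531) = 5.211368;  |Δ| = 0.388632
f(5.211368) = 0.002211
t3 = 5.211368 − 0.002211·(-0.388632)/(-0.460556) = 5.209503;  |Δ| = 0.001866
f(5.209503) = -0.000013
t4 = 5.209503 − (-0.000013)·(-0.001866)/(-0.002224) = 5.209514;  |Δ| = 0.000011
|t4 − t3| = 0.000011 < 0.0001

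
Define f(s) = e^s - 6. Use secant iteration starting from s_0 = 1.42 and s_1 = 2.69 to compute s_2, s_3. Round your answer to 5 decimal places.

1.64331, 1.73394

f(1.42) = -1.8628796, f(2.69) = 8.7316759
s_2 = 2.6900000 − 8.7316759·(2.6900000 − 1.4200000) / (8.7316759 − (-1.8628796)) = 2.6900000 − (11.0892284)/(10.5945555) = 1.6433088
f(1.6433088) = -0.8277450
s_3 = 1.6433088 − (-0.8277450)·(1.6433088 − 2.6900000) / (-0.8277450 − 8.7316759) = 1.6433088 − (0.8663935)/(-9.5594209) = 1.7339412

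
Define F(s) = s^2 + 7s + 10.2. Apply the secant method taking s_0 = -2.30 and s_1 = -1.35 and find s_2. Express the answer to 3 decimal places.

F(-2.30) = -0.61000, F(-1.35) = 2.57250
s_2 = -1.35000 − 2.57250·(-1.35000 − (-2.30000)) / (2.57250 − (-0.61000)) = -1.35000 − (2.44387)/(3.18250) = -2.11791

-2.118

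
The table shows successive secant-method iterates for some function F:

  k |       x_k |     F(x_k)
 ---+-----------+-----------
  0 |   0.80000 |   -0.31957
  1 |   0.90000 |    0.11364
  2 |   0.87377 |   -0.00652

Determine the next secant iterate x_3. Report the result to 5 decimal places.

0.87519

x_3 = 0.87377 − (-0.00652)·(0.87377 − 0.90000) / (-0.00652 − 0.11364)
   = 0.87377 − (0.0001710)/(-0.1201600) = 0.8751933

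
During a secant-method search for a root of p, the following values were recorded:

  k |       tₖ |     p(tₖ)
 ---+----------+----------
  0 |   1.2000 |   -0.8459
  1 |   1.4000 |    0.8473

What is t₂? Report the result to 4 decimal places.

t₂ = 1.4000 − 0.8473·(1.4000 − 1.2000) / (0.8473 − (-0.8459))
   = 1.4000 − (0.169460)/(1.693200) = 1.299917

1.2999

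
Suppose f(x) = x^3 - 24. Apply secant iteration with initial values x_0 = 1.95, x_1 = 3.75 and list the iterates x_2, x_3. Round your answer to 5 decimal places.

f(1.95) = -16.5851250, f(3.75) = 28.7343750
x_2 = 3.7500000 − 28.7343750·(3.7500000 − 1.9500000) / (28.7343750 − (-16.5851250)) = 3.7500000 − (51.7218750)/(45.3195000) = 2.6087280
f(2.6087280) = -6.2464007
x_3 = 2.6087280 − (-6.2464007)·(2.6087280 − 3.7500000) / (-6.2464007 − 28.7343750) = 2.6087280 − (7.1288420)/(-34.9807757) = 2.8125212

2.60873, 2.81252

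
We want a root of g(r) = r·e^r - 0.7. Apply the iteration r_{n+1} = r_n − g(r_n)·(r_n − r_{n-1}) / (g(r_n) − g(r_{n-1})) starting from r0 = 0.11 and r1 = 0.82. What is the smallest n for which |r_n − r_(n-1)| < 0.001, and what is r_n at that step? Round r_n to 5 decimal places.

g(0.11) = -0.5772094, g(0.82) = 1.1618099
r2 = 0.8200000 − 1.1618099·(0.7100000)/(1.7390193) = 0.3456608;  |Δ| = 0.4743392
g(0.3456608) = -0.2116078
r3 = 0.3456608 − (-0.2116078)·(-0.4743392)/(-1.3734177) = 0.4187441;  |Δ| = 0.0730833
g(0.4187441) = -0.0634875
r4 = 0.4187441 − (-0.0634875)·(0.0730833)/(0.1481203) = 0.4500691;  |Δ| = 0.0313250
g(0.4500691) = 0.0058977
r5 = 0.4500691 − 0.0058977·(0.0313250)/(0.0693852) = 0.4474065;  |Δ| = 0.0026626
g(0.4474065) = -0.0001443
r6 = 0.4474065 − (-0.0001443)·(-0.0026626)/(-0.0060420) = 0.4474701;  |Δ| = 0.0000636
|r6 − r5| = 0.0000636 < 0.001

n = 6, r_n = 0.44747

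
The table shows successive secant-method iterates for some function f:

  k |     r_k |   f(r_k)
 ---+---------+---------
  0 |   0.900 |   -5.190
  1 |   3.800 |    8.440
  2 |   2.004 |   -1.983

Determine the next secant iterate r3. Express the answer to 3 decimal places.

r3 = 2.004 − (-1.983)·(2.004 − 3.800) / (-1.983 − 8.440)
   = 2.004 − (3.56147)/(-10.42300) = 2.34569

2.346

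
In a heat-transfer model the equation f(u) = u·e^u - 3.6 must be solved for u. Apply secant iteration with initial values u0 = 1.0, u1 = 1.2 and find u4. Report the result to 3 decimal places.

1.145

f(1.0) = -0.88172, f(1.2) = 0.38414
u2 = 1.20000 − 0.38414·(1.20000 − 1.00000) / (0.38414 − (-0.88172)) = 1.20000 − (0.07683)/(1.26586) = 1.13931
f(1.13931) = -0.04012
u3 = 1.13931 − (-0.04012)·(1.13931 − 1.20000) / (-0.04012 − 0.38414) = 1.13931 − (0.00243)/(-0.42426) = 1.14505
f(1.14505) = -0.00159
u4 = 1.14505 − (-0.00159)·(1.14505 − 1.13931) / (-0.00159 − (-0.04012)) = 1.14505 − (-0.00001)/(0.03852) = 1.14528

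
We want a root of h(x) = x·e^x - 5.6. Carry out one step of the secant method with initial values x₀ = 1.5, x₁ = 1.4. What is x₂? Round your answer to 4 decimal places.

h(1.5) = 1.122534, h(1.4) = 0.077280
x₂ = 1.400000 − 0.077280·(1.400000 − 1.500000) / (0.077280 − 1.122534) = 1.400000 − (-0.007728)/(-1.045254) = 1.392607

1.3926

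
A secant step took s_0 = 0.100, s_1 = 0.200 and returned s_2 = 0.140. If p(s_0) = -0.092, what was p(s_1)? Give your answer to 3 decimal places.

The secant line through (0.100, -0.092) and (0.200, p(s_1)) crosses zero at s_2 = 0.140.
So (0.100, -0.092), (0.200, p(s_1)), (0.140, 0) are collinear:
p(s_1) = -0.092 · (0.200 − 0.140) / (0.100 − 0.140) = -0.092 · (0.06000)/(-0.04000) = 0.13800

0.138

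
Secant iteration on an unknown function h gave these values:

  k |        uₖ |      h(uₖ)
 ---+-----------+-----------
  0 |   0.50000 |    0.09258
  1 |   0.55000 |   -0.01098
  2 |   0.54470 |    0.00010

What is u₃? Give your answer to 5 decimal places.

0.54475

u₃ = 0.54470 − 0.00010·(0.54470 − 0.55000) / (0.00010 − (-0.01098))
   = 0.54470 − (-0.0000005)/(0.0110800) = 0.5447478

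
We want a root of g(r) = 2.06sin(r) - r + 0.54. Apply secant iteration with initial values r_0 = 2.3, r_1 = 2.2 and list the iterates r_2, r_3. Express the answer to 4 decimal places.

2.2024, 2.2025

g(2.3) = -0.223847, g(2.2) = 0.005503
r_2 = 2.200000 − 0.005503·(2.200000 − 2.300000) / (0.005503 − (-0.223847)) = 2.200000 − (-0.000550)/(0.229350) = 2.202399
g(2.202399) = 0.000190
r_3 = 2.202399 − 0.000190·(2.202399 − 2.200000) / (0.000190 − 0.005503) = 2.202399 − (0.000000)/(-0.005313) = 2.202485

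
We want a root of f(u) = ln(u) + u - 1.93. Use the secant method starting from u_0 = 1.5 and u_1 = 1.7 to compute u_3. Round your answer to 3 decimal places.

f(1.5) = -0.02453, f(1.7) = 0.30063
u_2 = 1.70000 − 0.30063·(1.70000 − 1.50000) / (0.30063 − (-0.02453)) = 1.70000 − (0.06013)/(0.32516) = 1.51509
f(1.51509) = 0.00057
u_3 = 1.51509 − 0.00057·(1.51509 − 1.70000) / (0.00057 − 0.30063) = 1.51509 − (-0.00010)/(-0.30006) = 1.51474

1.515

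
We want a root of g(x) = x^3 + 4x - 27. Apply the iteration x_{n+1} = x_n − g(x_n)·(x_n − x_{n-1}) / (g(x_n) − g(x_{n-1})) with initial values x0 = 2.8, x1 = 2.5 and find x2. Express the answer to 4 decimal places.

2.5548

g(2.8) = 6.152000, g(2.5) = -1.375000
x2 = 2.500000 − (-1.375000)·(2.500000 − 2.800000) / (-1.375000 − 6.152000) = 2.500000 − (0.412500)/(-7.527000) = 2.554803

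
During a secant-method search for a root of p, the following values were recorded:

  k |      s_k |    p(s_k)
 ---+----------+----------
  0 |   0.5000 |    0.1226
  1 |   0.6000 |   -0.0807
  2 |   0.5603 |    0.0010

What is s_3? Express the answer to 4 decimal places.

0.5608

s_3 = 0.5603 − 0.0010·(0.5603 − 0.6000) / (0.0010 − (-0.0807))
   = 0.5603 − (-0.000040)/(0.081700) = 0.560786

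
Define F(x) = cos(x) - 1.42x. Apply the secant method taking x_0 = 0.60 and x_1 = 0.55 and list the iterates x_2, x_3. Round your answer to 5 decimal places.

0.58642, 0.58653

F(0.60) = -0.0266644, F(0.55) = 0.0715245
x_2 = 0.5500000 − 0.0715245·(0.5500000 − 0.6000000) / (0.0715245 − (-0.0266644)) = 0.5500000 − (-0.0035762)/(0.0981889) = 0.5864219
F(0.5864219) = 0.0002070
x_3 = 0.5864219 − 0.0002070·(0.5864219 − 0.5500000) / (0.0002070 − 0.0715245) = 0.5864219 − (0.0000075)/(-0.0713175) = 0.5865276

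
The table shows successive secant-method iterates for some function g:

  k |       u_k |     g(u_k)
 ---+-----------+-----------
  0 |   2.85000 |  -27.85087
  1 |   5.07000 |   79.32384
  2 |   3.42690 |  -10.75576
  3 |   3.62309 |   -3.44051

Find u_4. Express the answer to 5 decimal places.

u_4 = 3.62309 − (-3.44051)·(3.62309 − 3.42690) / (-3.44051 − (-10.75576))
   = 3.62309 − (-0.6749937)/(7.3152500) = 3.7153621

3.71536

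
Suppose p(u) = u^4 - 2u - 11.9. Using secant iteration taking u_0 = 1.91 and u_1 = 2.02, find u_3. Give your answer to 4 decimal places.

1.9966

p(1.91) = -2.411366, p(2.02) = 0.709664
u_2 = 2.020000 − 0.709664·(2.020000 − 1.910000) / (0.709664 − (-2.411366)) = 2.020000 − (0.078063)/(3.121031) = 1.994988
p(1.994988) = -0.049757
u_3 = 1.994988 − (-0.049757)·(1.994988 − 2.020000) / (-0.049757 − 0.709664) = 1.994988 − (0.001245)/(-0.759421) = 1.996627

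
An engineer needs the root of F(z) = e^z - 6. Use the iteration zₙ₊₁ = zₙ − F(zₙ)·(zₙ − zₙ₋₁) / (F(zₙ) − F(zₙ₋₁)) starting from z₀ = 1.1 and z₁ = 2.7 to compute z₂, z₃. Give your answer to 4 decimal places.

1.5036, 1.6767

F(1.1) = -2.995834, F(2.7) = 8.879732
z₂ = 2.700000 − 8.879732·(2.700000 − 1.100000) / (8.879732 − (-2.995834)) = 2.700000 − (14.207571)/(11.875566) = 1.503630
F(1.503630) = -1.502013
z₃ = 1.503630 − (-1.502013)·(1.503630 − 2.700000) / (-1.502013 − 8.879732) = 1.503630 − (1.796963)/(-10.381745) = 1.676719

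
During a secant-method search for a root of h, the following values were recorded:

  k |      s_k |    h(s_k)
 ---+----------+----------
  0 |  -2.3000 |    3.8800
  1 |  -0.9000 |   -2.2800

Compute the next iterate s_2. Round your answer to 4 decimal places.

s_2 = -0.9000 − (-2.2800)·(-0.9000 − (-2.3000)) / (-2.2800 − 3.8800)
   = -0.9000 − (-3.192000)/(-6.160000) = -1.418182

-1.4182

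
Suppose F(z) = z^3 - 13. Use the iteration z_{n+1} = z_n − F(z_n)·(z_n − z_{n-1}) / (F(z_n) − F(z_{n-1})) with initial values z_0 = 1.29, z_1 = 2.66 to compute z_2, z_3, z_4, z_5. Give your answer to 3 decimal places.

F(1.29) = -10.85331, F(2.66) = 5.82110
z_2 = 2.66000 − 5.82110·(2.66000 − 1.29000) / (5.82110 − (-10.85331)) = 2.66000 − (7.97490)/(16.67441) = 2.18173
F(2.18173) = -2.61511
z_3 = 2.18173 − (-2.61511)·(2.18173 − 2.66000) / (-2.61511 − 5.82110) = 2.18173 − (1.25073)/(-8.43621) = 2.32999
F(2.32999) = -0.35089
z_4 = 2.32999 − (-0.35089)·(2.32999 − 2.18173) / (-0.35089 − (-2.61511)) = 2.32999 − (-0.05202)/(2.26422) = 2.35296
F(2.35296) = 0.02701
z_5 = 2.35296 − 0.02701·(2.35296 − 2.32999) / (0.02701 − (-0.35089)) = 2.35296 − (0.00062)/(0.37790) = 2.35132

2.182, 2.330, 2.353, 2.351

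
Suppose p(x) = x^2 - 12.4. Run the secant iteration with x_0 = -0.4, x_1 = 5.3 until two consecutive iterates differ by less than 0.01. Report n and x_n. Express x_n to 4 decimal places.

n = 6, x_n = 3.5213

p(-0.4) = -12.240000, p(5.3) = 15.690000
x_2 = 5.300000 − 15.690000·(5.700000)/(27.930000) = 2.097959;  |Δ| = 3.202041
p(2.097959) = -7.998567
x_3 = 2.097959 − (-7.998567)·(-3.202041)/(-23.688567) = 3.179145;  |Δ| = 1.081186
p(3.179145) = -2.293038
x_4 = 3.179145 − (-2.293038)·(1.081186)/(5.705529) = 3.613671;  |Δ| = 0.434526
p(3.613671) = 0.658616
x_5 = 3.613671 − 0.658616·(0.434526)/(2.951654) = 3.516713;  |Δ| = 0.096958
p(3.516713) = -0.032730
x_6 = 3.516713 − (-0.032730)·(-0.096958)/(-0.691346) = 3.521303;  |Δ| = 0.004590
|x_6 − x_5| = 0.004590 < 0.01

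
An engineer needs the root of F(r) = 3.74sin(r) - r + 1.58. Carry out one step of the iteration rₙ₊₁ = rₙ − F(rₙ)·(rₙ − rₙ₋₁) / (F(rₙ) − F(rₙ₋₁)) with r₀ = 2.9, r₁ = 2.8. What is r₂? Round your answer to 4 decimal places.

F(2.9) = -0.425208, F(2.8) = 0.032856
r₂ = 2.800000 − 0.032856·(2.800000 − 2.900000) / (0.032856 − (-0.425208)) = 2.800000 − (-0.003286)/(0.458063) = 2.807173

2.8072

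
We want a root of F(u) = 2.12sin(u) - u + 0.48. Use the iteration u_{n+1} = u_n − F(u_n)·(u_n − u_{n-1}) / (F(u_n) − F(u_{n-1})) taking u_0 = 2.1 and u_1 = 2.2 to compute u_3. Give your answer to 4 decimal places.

2.1973

F(2.1) = 0.210004, F(2.2) = -0.005988
u_2 = 2.200000 − (-0.005988)·(2.200000 − 2.100000) / (-0.005988 − 0.210004) = 2.200000 − (-0.000599)/(-0.215991) = 2.197228
F(2.197228) = 0.000237
u_3 = 2.197228 − 0.000237·(2.197228 − 2.200000) / (0.000237 − (-0.005988)) = 2.197228 − (-0.000001)/(0.006224) = 2.197333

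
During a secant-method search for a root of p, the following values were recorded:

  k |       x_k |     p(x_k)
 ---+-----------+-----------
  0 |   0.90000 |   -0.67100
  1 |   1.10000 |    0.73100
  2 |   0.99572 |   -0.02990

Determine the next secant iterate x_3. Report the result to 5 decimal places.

x_3 = 0.99572 − (-0.02990)·(0.99572 − 1.10000) / (-0.02990 − 0.73100)
   = 0.99572 − (0.0031180)/(-0.7609000) = 0.9998177

0.99982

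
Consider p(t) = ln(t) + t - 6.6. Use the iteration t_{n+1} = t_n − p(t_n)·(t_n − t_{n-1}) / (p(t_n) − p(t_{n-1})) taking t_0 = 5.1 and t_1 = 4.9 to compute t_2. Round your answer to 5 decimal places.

p(5.1) = 0.1292405, p(4.9) = -0.1107648
t_2 = 4.9000000 − (-0.1107648)·(4.9000000 − 5.1000000) / (-0.1107648 − 0.1292405) = 4.9000000 − (0.0221530)/(-0.2400053) = 4.9923019

4.99230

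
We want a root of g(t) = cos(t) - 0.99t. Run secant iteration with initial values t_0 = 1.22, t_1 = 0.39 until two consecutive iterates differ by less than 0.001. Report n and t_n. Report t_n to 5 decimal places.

g(1.22) = -0.8641543, g(0.39) = 0.5388091
t_2 = 0.3900000 − 0.5388091·(-0.8300000)/(1.4029633) = 0.7087621;  |Δ| = 0.3187621
g(0.7087621) = 0.0574937
t_3 = 0.7087621 − 0.0574937·(0.3187621)/(-0.4813153) = 0.7468386;  |Δ| = 0.0380765
g(0.7468386) = -0.0055301
t_4 = 0.7468386 − (-0.0055301)·(0.0380765)/(-0.0630239) = 0.7434975;  |Δ| = 0.0033411
g(0.7434975) = 0.0000431
t_5 = 0.7434975 − 0.0000431·(-0.0033411)/(0.0055732) = 0.7435234;  |Δ| = 0.0000259
|t_5 − t_4| = 0.0000259 < 0.001

n = 5, t_n = 0.74352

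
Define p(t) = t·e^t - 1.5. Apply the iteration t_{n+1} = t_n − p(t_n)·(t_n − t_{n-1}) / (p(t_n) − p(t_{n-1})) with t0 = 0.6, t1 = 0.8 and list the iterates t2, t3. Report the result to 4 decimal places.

p(0.6) = -0.406729, p(0.8) = 0.280433
t2 = 0.800000 − 0.280433·(0.800000 − 0.600000) / (0.280433 − (-0.406729)) = 0.800000 − (0.056087)/(0.687161) = 0.718379
p(0.718379) = -0.026527
t3 = 0.718379 − (-0.026527)·(0.718379 − 0.800000) / (-0.026527 − 0.280433) = 0.718379 − (0.002165)/(-0.306960) = 0.725433

0.7184, 0.7254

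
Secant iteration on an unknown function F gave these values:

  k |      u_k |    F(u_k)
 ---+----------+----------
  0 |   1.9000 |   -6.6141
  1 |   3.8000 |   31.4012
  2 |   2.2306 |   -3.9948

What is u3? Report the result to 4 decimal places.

2.4077

u3 = 2.2306 − (-3.9948)·(2.2306 − 3.8000) / (-3.9948 − 31.4012)
   = 2.2306 − (6.269439)/(-35.396000) = 2.407723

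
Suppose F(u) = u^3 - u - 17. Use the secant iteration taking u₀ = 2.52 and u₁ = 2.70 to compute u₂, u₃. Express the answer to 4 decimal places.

F(2.52) = -3.516992, F(2.70) = -0.017000
u₂ = 2.700000 − (-0.017000)·(2.700000 − 2.520000) / (-0.017000 − (-3.516992)) = 2.700000 − (-0.003060)/(3.499992) = 2.700874
F(2.700874) = 0.001253
u₃ = 2.700874 − 0.001253·(2.700874 − 2.700000) / (0.001253 − (-0.017000)) = 2.700874 − (0.000001)/(0.018253) = 2.700814

2.7009, 2.7008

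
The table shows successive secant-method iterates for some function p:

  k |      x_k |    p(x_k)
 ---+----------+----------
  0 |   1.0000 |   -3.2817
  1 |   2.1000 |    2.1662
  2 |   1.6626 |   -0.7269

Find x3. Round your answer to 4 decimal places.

x3 = 1.6626 − (-0.7269)·(1.6626 − 2.1000) / (-0.7269 − 2.1662)
   = 1.6626 − (0.317946)/(-2.893100) = 1.772498

1.7725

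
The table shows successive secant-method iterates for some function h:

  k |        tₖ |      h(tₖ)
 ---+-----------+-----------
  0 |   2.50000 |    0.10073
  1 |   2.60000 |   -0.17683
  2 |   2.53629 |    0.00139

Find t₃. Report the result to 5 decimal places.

2.53679

t₃ = 2.53629 − 0.00139·(2.53629 − 2.60000) / (0.00139 − (-0.17683))
   = 2.53629 − (-0.0000886)/(0.1782200) = 2.5367869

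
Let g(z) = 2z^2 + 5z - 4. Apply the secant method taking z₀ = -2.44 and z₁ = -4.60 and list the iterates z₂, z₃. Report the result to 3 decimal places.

-2.913, -3.072

g(-2.44) = -4.29280, g(-4.60) = 15.32000
z₂ = -4.60000 − 15.32000·(-4.60000 − (-2.44000)) / (15.32000 − (-4.29280)) = -4.60000 − (-33.09120)/(19.61280) = -2.91278
g(-2.91278) = -1.59536
z₃ = -2.91278 − (-1.59536)·(-2.91278 − (-4.60000)) / (-1.59536 − 15.32000) = -2.91278 − (-2.69172)/(-16.91536) = -3.07190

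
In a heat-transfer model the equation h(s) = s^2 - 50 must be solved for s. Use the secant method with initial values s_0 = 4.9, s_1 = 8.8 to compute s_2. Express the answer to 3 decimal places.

6.797

h(4.9) = -25.99000, h(8.8) = 27.44000
s_2 = 8.80000 − 27.44000·(8.80000 − 4.90000) / (27.44000 − (-25.99000)) = 8.80000 − (107.01600)/(53.43000) = 6.79708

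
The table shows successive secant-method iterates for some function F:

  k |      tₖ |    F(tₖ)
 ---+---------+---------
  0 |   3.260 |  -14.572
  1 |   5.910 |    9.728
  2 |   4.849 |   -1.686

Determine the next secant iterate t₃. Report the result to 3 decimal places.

5.006

t₃ = 4.849 − (-1.686)·(4.849 − 5.910) / (-1.686 − 9.728)
   = 4.849 − (1.78885)/(-11.41400) = 5.00572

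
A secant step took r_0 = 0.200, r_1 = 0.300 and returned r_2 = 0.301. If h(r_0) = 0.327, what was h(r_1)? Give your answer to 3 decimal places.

The secant line through (0.200, 0.327) and (0.300, h(r_1)) crosses zero at r_2 = 0.301.
So (0.200, 0.327), (0.300, h(r_1)), (0.301, 0) are collinear:
h(r_1) = 0.327 · (0.300 − 0.301) / (0.200 − 0.301) = 0.327 · (-0.00100)/(-0.10100) = 0.00324

0.003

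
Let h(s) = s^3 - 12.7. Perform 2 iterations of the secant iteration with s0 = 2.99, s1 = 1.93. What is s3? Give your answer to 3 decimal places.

2.354

h(2.99) = 14.03090, h(1.93) = -5.51094
s2 = 1.93000 − (-5.51094)·(1.93000 − 2.99000) / (-5.51094 − 14.03090) = 1.93000 − (5.84160)/(-19.54184) = 2.22893
h(2.22893) = -1.62642
s3 = 2.22893 − (-1.62642)·(2.22893 − 1.93000) / (-1.62642 − (-5.51094)) = 2.22893 − (-0.48618)/(3.88452) = 2.35409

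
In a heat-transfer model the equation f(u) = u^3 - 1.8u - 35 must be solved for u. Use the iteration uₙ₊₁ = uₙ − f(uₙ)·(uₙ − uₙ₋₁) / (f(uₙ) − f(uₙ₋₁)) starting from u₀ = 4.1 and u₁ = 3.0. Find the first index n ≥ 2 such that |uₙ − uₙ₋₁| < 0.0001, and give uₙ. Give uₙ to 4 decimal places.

f(4.1) = 26.541000, f(3.0) = -13.400000
u₂ = 3.000000 − (-13.400000)·(-1.100000)/(-39.941000) = 3.369044;  |Δ| = 0.369044
f(3.369044) = -2.824078
u₃ = 3.369044 − (-2.824078)·(0.369044)/(10.575922) = 3.467590;  |Δ| = 0.098546
f(3.467590) = 0.453261
u₄ = 3.467590 − 0.453261·(0.098546)/(3.277339) = 3.453961;  |Δ| = 0.013629
f(3.453961) = -0.011910
u₅ = 3.453961 − (-0.011910)·(-0.013629)/(-0.465171) = 3.454310;  |Δ| = 0.000349
f(3.454310) = -0.000048
u₆ = 3.454310 − (-0.000048)·(0.000349)/(0.011862) = 3.454311;  |Δ| = 0.000001
|u₆ − u₅| = 0.000001 < 0.0001

n = 6, uₙ = 3.4543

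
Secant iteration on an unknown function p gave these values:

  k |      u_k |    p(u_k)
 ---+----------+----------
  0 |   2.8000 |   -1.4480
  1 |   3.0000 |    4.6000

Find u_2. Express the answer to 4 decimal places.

2.8479

u_2 = 3.0000 − 4.6000·(3.0000 − 2.8000) / (4.6000 − (-1.4480))
   = 3.0000 − (0.920000)/(6.048000) = 2.847884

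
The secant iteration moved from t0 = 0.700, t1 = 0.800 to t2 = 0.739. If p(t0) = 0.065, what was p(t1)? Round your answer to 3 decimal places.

-0.102

The secant line through (0.700, 0.065) and (0.800, p(t1)) crosses zero at t2 = 0.739.
So (0.700, 0.065), (0.800, p(t1)), (0.739, 0) are collinear:
p(t1) = 0.065 · (0.800 − 0.739) / (0.700 − 0.739) = 0.065 · (0.06100)/(-0.03900) = -0.10167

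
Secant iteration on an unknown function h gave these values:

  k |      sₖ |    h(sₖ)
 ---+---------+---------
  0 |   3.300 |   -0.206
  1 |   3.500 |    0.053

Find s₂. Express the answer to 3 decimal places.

s₂ = 3.500 − 0.053·(3.500 − 3.300) / (0.053 − (-0.206))
   = 3.500 − (0.01060)/(0.25900) = 3.45907

3.459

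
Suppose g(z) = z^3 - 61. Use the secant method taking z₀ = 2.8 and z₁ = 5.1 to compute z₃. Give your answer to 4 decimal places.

3.8532

g(2.8) = -39.048000, g(5.1) = 71.651000
z₂ = 5.100000 − 71.651000·(5.100000 − 2.800000) / (71.651000 − (-39.048000)) = 5.100000 − (164.797300)/(110.699000) = 3.611303
g(3.611303) = -13.903169
z₃ = 3.611303 − (-13.903169)·(3.611303 − 5.100000) / (-13.903169 − 71.651000) = 3.611303 − (20.697610)/(-85.554169) = 3.853227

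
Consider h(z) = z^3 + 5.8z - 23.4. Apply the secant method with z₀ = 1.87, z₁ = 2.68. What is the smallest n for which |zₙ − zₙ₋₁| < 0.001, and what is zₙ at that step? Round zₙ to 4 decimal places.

h(1.87) = -6.014797, h(2.68) = 11.392832
z₂ = 2.680000 − 11.392832·(0.810000)/(17.407629) = 2.149876;  |Δ| = 0.530124
h(2.149876) = -0.994055
z₃ = 2.149876 − (-0.994055)·(-0.530124)/(-12.386887) = 2.192419;  |Δ| = 0.042543
h(2.192419) = -0.145664
z₄ = 2.192419 − (-0.145664)·(0.042543)/(0.848391) = 2.199723;  |Δ| = 0.007304
h(2.199723) = 0.002382
z₅ = 2.199723 − 0.002382·(0.007304)/(0.148045) = 2.199606;  |Δ| = 0.000118
|z₅ − z₄| = 0.000118 < 0.001

n = 5, zₙ = 2.1996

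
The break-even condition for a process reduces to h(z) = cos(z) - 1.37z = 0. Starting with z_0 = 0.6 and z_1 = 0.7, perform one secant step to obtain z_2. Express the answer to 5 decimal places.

0.60169

h(0.6) = 0.0033356, h(0.7) = -0.1941578
z_2 = 0.7000000 − (-0.1941578)·(0.7000000 − 0.6000000) / (-0.1941578 − 0.0033356) = 0.7000000 − (-0.0194158)/(-0.1974934) = 0.6016890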